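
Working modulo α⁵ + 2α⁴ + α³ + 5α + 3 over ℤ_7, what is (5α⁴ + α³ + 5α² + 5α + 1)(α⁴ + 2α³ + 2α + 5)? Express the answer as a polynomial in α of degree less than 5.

Multiply in ℤ_7[α]: (5α⁴ + α³ + 5α² + 5α + 1)·(α⁴ + 2α³ + 2α + 5) = 5α⁸ + 4α⁷ + 4α⁵ + 3α⁴ + 3α³ + 6α + 5.
Reduce using α⁵ ≡ 5α⁴ + 6α³ + 2α + 4 (mod α⁵ + 2α⁴ + α³ + 5α + 3).
Reduced: α³ + 4α² + 5α + 3.

α^3 + 4α^2 + 5α + 3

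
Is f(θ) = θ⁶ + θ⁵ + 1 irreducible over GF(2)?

Check for roots in GF(2): f(0) = 1; f(1) = 1.
No roots, so no linear factors.
Monic irreducibles of degree 2 over GF(2): θ² + θ + 1.
None of them divide f (all give nonzero remainder).
Monic irreducibles of degree 3 over GF(2): θ³ + θ + 1, θ³ + θ² + 1.
None of them divide f (all give nonzero remainder).
No irreducible factor of degree ≤ 3 exists, so f is irreducible over GF(2).

Yes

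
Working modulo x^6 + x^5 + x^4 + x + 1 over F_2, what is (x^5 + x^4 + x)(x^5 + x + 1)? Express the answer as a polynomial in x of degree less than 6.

x^3 + x^2

Multiply in F_2[x]: (x^5 + x^4 + x)·(x^5 + x + 1) = x^10 + x^9 + x^4 + x^2 + x.
Reduce using x^6 ≡ x^5 + x^4 + x + 1 (mod x^6 + x^5 + x^4 + x + 1).
Reduced: x^3 + x^2.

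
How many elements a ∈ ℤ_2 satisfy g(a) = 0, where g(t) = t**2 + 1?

1

Evaluate at each of the 2 elements of ℤ_2:
g(0) = 1; g(1) = 0 → root.
Roots: {1}.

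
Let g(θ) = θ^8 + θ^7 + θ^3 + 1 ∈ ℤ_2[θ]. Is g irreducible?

No

Check for roots in ℤ_2: g(0) = 1; g(1) = 0 → root.
g(1) = 0, so (θ − 1) divides g(θ); g is reducible.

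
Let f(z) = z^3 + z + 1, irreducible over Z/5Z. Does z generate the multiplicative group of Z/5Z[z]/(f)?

|GF(5^3)^×| = 5^3 − 1 = 124. Prime factorization: 124 = 2^2·31.
f is primitive ⇔ z has order 124 in GF(5)[z]/(f), i.e. z^(124/q) ≠ 1 for each prime q | 124.
z^(62) mod f = 1
z^(4) mod f = 4z^2 + 4z.
Since z^(62) = 1, the order of z divides 62 < 124; not primitive.

No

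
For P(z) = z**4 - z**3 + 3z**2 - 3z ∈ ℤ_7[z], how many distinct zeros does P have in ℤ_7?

4

Evaluate at each of the 7 elements of ℤ_7:
P(0) = 0 → root; P(1) = 0 → root; P(2) = 0 → root; P(3) = 2; P(4) = 4; P(5) = 0 → root; P(6) = 1.
Roots: {0, 1, 2, 5}.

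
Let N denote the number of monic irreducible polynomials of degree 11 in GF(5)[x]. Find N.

4438920

By the necklace-counting formula, N_5(11) = (1/11) Σ_{d|11} μ(11/d)·5^d.
Divisors of 11: 1, 11; μ(11/d) for each: -1, 1.
Σ = − 5^1 + 5^11 = 48828120.
N = 48828120/11 = 4438920.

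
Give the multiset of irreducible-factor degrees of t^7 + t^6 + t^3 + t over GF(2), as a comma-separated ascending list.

1, 1, 2, 3

Write h(t) = t^7 + t^6 + t^3 + t.
Roots in GF(2): h(0) = 0 → root; h(1) = 0 → root.
Linear factors from roots: (t), (t + 1).
Complete factorization: h(t) = (t)·(t + 1)·(t^2 + t + 1)·(t^3 + t^2 + 1).
Factor degrees with multiplicity: 1 + 1 + 2 + 3 = 7.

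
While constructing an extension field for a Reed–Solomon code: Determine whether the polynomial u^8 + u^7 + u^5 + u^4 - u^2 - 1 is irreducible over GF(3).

Write m(u) = u^8 + u^7 + u^5 + u^4 - u^2 - 1.
Check for roots in GF(3): m(0) = 2; m(1) = 2; m(2) = 1.
No roots, so no linear factors.
Monic irreducibles of degree 2 over GF(3): u^2 + 1, u^2 + u - 1, u^2 - u - 1.
None of them divide m (all give nonzero remainder).
Degree-3 irreducible divisors: test the 8 monic irreducibles of degree 3 over GF(3).
None of them divide m (all give nonzero remainder).
Degree-4 irreducible divisors: test the 18 monic irreducibles of degree 4 over GF(3).
None of them divide m (all give nonzero remainder).
No irreducible factor of degree ≤ 4 exists, so m is irreducible over GF(3).

Yes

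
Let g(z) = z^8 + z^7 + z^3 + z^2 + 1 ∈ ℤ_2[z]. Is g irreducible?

Check for roots in ℤ_2: g(0) = 1; g(1) = 1.
No roots, so no linear factors.
Monic irreducibles of degree 2 over GF(2): z^2 + z + 1.
None of them divide g (all give nonzero remainder).
Monic irreducibles of degree 3 over GF(2): z^3 + z + 1, z^3 + z^2 + 1.
None of them divide g (all give nonzero remainder).
Monic irreducibles of degree 4 over GF(2): z^4 + z + 1, z^4 + z^3 + 1, z^4 + z^3 + z^2 + z + 1.
None of them divide g (all give nonzero remainder).
No irreducible factor of degree ≤ 4 exists, so g is irreducible over GF(2).

Yes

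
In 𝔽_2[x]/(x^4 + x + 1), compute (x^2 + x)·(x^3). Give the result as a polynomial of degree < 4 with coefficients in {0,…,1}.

x^2 + 1

Multiply in 𝔽_2[x]: (x^2 + x)·(x^3) = x^5 + x^4.
Reduce using x^4 ≡ x + 1 (mod x^4 + x + 1).
Reduced: x^2 + 1.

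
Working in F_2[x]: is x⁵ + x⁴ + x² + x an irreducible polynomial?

Write P(x) = x⁵ + x⁴ + x² + x.
Check for roots in F_2: P(0) = 0 → root; P(1) = 0 → root.
P(0) = 0, so (x) divides P(x); P is reducible.

No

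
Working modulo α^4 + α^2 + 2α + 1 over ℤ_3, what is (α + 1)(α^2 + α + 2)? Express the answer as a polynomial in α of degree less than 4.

Multiply in ℤ_3[α]: (α + 1)·(α^2 + α + 2) = α^3 + 2α^2 + 2.
Reduced: α^3 + 2α^2 + 2.

α^3 + 2α^2 + 2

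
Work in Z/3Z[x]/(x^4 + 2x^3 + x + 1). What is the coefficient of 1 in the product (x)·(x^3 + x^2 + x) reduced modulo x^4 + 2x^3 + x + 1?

2

Multiply in Z/3Z[x]: (x)·(x^3 + x^2 + x) = x^4 + x^3 + x^2.
Reduce using x^4 ≡ x^3 + 2x + 2 (mod x^4 + 2x^3 + x + 1).
Reduced: 2x^3 + x^2 + 2x + 2.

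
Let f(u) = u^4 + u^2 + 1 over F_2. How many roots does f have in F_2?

0

Evaluate at each of the 2 elements of F_2:
f(0) = 1; f(1) = 1.
No element is a root.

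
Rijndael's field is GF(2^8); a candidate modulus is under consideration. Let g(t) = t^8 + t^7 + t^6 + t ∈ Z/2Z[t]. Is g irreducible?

No

Check for roots in Z/2Z: g(0) = 0 → root; g(1) = 0 → root.
g(0) = 0, so (t) divides g(t); g is reducible.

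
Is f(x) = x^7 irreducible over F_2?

No

Check for roots in F_2: f(0) = 0 → root; f(1) = 1.
f(0) = 0, so (x) divides f(x); f is reducible.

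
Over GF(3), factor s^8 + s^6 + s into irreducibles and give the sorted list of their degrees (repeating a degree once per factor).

Write f(s) = s^8 + s^6 + s.
Roots in GF(3): f(0) = 0 → root; f(1) = 0 → root; f(2) = 1.
Linear factors from roots: (s), (s - 1).
Complete factorization: f(s) = (s)·(s - 1)^2·(s^2 - s - 1)·(s^3 - s - 1).
Factor degrees with multiplicity: 1 + 1 + 1 + 2 + 3 = 8.

1, 1, 1, 2, 3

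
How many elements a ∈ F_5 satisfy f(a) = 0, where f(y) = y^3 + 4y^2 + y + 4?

3

Evaluate at each of the 5 elements of F_5:
f(0) = 4; f(1) = 0 → root; f(2) = 0 → root; f(3) = 0 → root; f(4) = 1.
Roots: {1, 2, 3}.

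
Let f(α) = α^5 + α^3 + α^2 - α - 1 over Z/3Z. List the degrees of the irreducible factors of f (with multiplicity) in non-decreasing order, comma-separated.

Roots in Z/3Z: f(0) = 2; f(1) = 1; f(2) = 2.
Complete factorization: f(α) = (α^5 + α^3 + α^2 - α - 1).
Factor degrees with multiplicity: 5 = 5.

5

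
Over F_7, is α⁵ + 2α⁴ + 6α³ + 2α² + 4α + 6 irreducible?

No

Write f(α) = α⁵ + 2α⁴ + 6α³ + 2α² + 4α + 6.
Check for roots in F_7: f(0) = 6; f(1) = 0 → root; f(2) = 1; f(3) = 1; f(4) = 0 → root; f(5) = 0 → root; f(6) = 6.
f(1) = 0, so (α − 1) divides f(α); f is reducible.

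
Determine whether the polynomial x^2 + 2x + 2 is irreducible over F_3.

Write m(x) = x^2 + 2x + 2.
Check for roots in F_3: m(0) = 2; m(1) = 2; m(2) = 1.
No roots. A degree-2 polynomial over a field with no linear factor is irreducible.

Yes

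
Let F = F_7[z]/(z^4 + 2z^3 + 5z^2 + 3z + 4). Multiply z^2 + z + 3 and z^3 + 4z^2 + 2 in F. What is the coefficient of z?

3

Multiply in F_7[z]: (z^2 + z + 3)·(z^3 + 4z^2 + 2) = z^5 + 5z^4 + 2z + 6.
Reduce using z^4 ≡ 5z^3 + 2z^2 + 4z + 3 (mod z^4 + 2z^3 + 5z^2 + 3z + 4).
Reduced: 3z^3 + 3z^2 + 3z + 1.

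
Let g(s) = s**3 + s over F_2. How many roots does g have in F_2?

Evaluate at each of the 2 elements of F_2:
g(0) = 0 → root; g(1) = 0 → root.
Roots: {0, 1}.

2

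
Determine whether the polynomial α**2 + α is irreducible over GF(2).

Write m(α) = α**2 + α.
Check for roots in GF(2): m(0) = 0 → root; m(1) = 0 → root.
m(0) = 0, so (α) divides m(α); m is reducible.

No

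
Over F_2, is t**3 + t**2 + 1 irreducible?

Write g(t) = t**3 + t**2 + 1.
Check for roots in F_2: g(0) = 1; g(1) = 1.
No roots. A degree-3 polynomial over a field with no linear factor is irreducible.

Yes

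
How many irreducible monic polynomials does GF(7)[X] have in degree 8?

720300

By the necklace-counting formula, N_7(8) = (1/8) Σ_{d|8} μ(8/d)·7^d.
Divisors of 8: 1, 2, 4, 8; μ(8/d) for each: 0, 0, -1, 1.
Σ = − 7^4 + 7^8 = 5762400.
N = 5762400/8 = 720300.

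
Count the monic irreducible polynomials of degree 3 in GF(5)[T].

x^(5^3) − x is the product of all monic irreducibles of degree dividing 3; Möbius inversion gives N = (1/3) Σ μ(3/d)·5^d.
Divisors of 3: 1, 3; μ(3/d) for each: -1, 1.
Σ = − 5^1 + 5^3 = 120.
N = 120/3 = 40.

40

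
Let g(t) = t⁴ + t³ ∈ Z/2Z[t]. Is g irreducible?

No

Check for roots in Z/2Z: g(0) = 0 → root; g(1) = 0 → root.
g(0) = 0, so (t) divides g(t); g is reducible.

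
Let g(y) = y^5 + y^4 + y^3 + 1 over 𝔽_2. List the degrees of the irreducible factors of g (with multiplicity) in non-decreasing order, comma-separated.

Roots in 𝔽_2: g(0) = 1; g(1) = 0 → root.
Linear factors from roots: (y + 1).
Complete factorization: g(y) = (y + 1)^2·(y^3 + y^2 + 1).
Factor degrees with multiplicity: 1 + 1 + 3 = 5.

1, 1, 3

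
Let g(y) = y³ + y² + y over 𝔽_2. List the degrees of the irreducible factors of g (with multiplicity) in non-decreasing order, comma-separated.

Roots in 𝔽_2: g(0) = 0 → root; g(1) = 1.
Linear factors from roots: (y).
Complete factorization: g(y) = (y)·(y² + y + 1).
Factor degrees with multiplicity: 1 + 2 = 3.

1, 2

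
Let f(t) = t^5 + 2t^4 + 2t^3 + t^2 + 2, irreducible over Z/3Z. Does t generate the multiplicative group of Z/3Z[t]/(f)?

No

|GF(3^5)^×| = 3^5 − 1 = 242. Prime factorization: 242 = 2·11^2.
f is primitive ⇔ t has order 242 in GF(3)[t]/(f), i.e. t^(242/q) ≠ 1 for each prime q | 242.
t^(121) mod f = 1
t^(22) mod f = t^4 + t + 1.
Since t^(121) = 1, the order of t divides 121 < 242; not primitive.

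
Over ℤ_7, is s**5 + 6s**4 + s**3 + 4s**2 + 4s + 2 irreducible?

Write P(s) = s**5 + 6s**4 + s**3 + 4s**2 + 4s + 2.
Check for roots in ℤ_7: P(0) = 2; P(1) = 4; P(2) = 1; P(3) = 1; P(4) = 4; P(5) = 3; P(6) = 6.
No roots, so no linear factors.
Degree-2 irreducible divisors: test the 21 monic irreducibles of degree 2 over GF(7).
None of them divide P (all give nonzero remainder).
No irreducible factor of degree ≤ 2 exists, so P is irreducible over GF(7).

Yes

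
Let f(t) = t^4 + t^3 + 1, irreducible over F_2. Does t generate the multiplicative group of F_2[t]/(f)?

Yes

|GF(2^4)^×| = 2^4 − 1 = 15. Prime factorization: 15 = 3·5.
f is primitive ⇔ t has order 15 in GF(2)[t]/(f), i.e. t^(15/q) ≠ 1 for each prime q | 15.
t^(5) mod f = t^3 + t + 1.
t^(3) mod f = t^3.
None equal 1, so t has full order 15; f is primitive.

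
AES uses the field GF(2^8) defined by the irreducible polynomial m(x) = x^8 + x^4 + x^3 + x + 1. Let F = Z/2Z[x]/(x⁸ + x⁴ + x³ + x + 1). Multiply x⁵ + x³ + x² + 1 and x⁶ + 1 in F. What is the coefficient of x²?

0

Multiply in Z/2Z[x]: (x⁵ + x³ + x² + 1)·(x⁶ + 1) = x¹¹ + x⁹ + x⁸ + x⁶ + x⁵ + x³ + x² + 1.
Reduce using x⁸ ≡ x⁴ + x³ + x + 1 (mod x⁸ + x⁴ + x³ + x + 1).
Reduced: x⁷ + x⁴ + x³.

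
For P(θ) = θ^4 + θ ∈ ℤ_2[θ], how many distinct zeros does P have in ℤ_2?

2

Evaluate at each of the 2 elements of ℤ_2:
P(0) = 0 → root; P(1) = 0 → root.
Roots: {0, 1}.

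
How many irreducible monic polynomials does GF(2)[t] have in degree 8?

x^(2^8) − x is the product of all monic irreducibles of degree dividing 8; Möbius inversion gives N = (1/8) Σ μ(8/d)·2^d.
Divisors of 8: 1, 2, 4, 8; μ(8/d) for each: 0, 0, -1, 1.
Σ = − 2^4 + 2^8 = 240.
N = 240/8 = 30.

30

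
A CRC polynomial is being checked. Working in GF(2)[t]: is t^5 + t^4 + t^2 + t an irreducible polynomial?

No

Write h(t) = t^5 + t^4 + t^2 + t.
Check for roots in GF(2): h(0) = 0 → root; h(1) = 0 → root.
h(0) = 0, so (t) divides h(t); h is reducible.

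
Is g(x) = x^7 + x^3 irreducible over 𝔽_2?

No

Check for roots in 𝔽_2: g(0) = 0 → root; g(1) = 0 → root.
g(0) = 0, so (x) divides g(x); g is reducible.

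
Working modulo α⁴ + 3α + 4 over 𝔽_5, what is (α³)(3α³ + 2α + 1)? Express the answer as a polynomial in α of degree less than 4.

Multiply in 𝔽_5[α]: (α³)·(3α³ + 2α + 1) = 3α⁶ + 2α⁴ + α³.
Reduce using α⁴ ≡ 2α + 1 (mod α⁴ + 3α + 4).
Reduced: 2α³ + 3α² + 4α + 2.

2α^3 + 3α^2 + 4α + 2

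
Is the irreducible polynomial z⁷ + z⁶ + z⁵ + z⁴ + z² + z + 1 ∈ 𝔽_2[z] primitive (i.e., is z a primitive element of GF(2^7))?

Write f(z) = z⁷ + z⁶ + z⁵ + z⁴ + z² + z + 1.
|GF(2^7)^×| = 2^7 − 1 = 127. Prime factorization: 127 = 127.
f is primitive ⇔ z has order 127 in GF(2)[z]/(f), i.e. z^(127/q) ≠ 1 for each prime q | 127.
z^(1) mod f = z.
None equal 1, so z has full order 127; f is primitive.

Yes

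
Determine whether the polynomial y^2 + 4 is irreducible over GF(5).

No

Write h(y) = y^2 + 4.
Check for roots in GF(5): h(0) = 4; h(1) = 0 → root; h(2) = 3; h(3) = 3; h(4) = 0 → root.
h(1) = 0, so (y − 1) divides h(y); h is reducible.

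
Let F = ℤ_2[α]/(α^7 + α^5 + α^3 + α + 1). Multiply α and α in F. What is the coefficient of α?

0

Multiply in ℤ_2[α]: (α)·(α) = α^2.
Reduced: α^2.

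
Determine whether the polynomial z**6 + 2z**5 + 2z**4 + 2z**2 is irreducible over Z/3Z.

Write f(z) = z**6 + 2z**5 + 2z**4 + 2z**2.
Check for roots in Z/3Z: f(0) = 0 → root; f(1) = 1; f(2) = 0 → root.
f(0) = 0, so (z) divides f(z); f is reducible.

No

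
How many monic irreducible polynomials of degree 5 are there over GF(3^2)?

Gauss's count: N_{9}(5) = (1/5) Σ_{d|5} μ(5/d)·9^d.
Divisors of 5: 1, 5; μ(5/d) for each: -1, 1.
Σ = − 9^1 + 9^5 = 59040.
N = 59040/5 = 11808.

11808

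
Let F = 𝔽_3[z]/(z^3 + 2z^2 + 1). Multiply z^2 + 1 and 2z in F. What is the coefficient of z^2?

Multiply in 𝔽_3[z]: (z^2 + 1)·(2z) = 2z^3 + 2z.
Reduce using z^3 ≡ z^2 + 2 (mod z^3 + 2z^2 + 1).
Reduced: 2z^2 + 2z + 1.

2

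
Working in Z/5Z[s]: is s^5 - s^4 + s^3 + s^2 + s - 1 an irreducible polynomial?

No

Write P(s) = s^5 - s^4 + s^3 + s^2 + s - 1.
Check for roots in Z/5Z: P(0) = 4; P(1) = 2; P(2) = 4; P(3) = 0 → root; P(4) = 1.
P(3) = 0, so (s − 3) divides P(s); P is reducible.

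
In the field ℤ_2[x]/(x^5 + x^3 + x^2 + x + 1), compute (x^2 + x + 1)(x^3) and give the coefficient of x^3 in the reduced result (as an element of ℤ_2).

0

Multiply in ℤ_2[x]: (x^2 + x + 1)·(x^3) = x^5 + x^4 + x^3.
Reduce using x^5 ≡ x^3 + x^2 + x + 1 (mod x^5 + x^3 + x^2 + x + 1).
Reduced: x^4 + x^2 + x + 1.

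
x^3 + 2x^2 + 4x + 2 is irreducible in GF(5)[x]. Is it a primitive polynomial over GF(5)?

Yes

Write f(x) = x^3 + 2x^2 + 4x + 2.
|GF(5^3)^×| = 5^3 − 1 = 124. Prime factorization: 124 = 2^2·31.
f is primitive ⇔ x has order 124 in GF(5)[x]/(f), i.e. x^(124/q) ≠ 1 for each prime q | 124.
x^(62) mod f = 4.
x^(4) mod f = x + 4.
None equal 1, so x has full order 124; f is primitive.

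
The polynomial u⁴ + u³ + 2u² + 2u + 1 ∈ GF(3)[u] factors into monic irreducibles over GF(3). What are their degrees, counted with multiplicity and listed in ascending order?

Write f(u) = u⁴ + u³ + 2u² + 2u + 1.
Roots in GF(3): f(0) = 1; f(1) = 1; f(2) = 1.
Complete factorization: f(u) = (u² + 2u + 2)^2.
Factor degrees with multiplicity: 2 + 2 = 4.

2, 2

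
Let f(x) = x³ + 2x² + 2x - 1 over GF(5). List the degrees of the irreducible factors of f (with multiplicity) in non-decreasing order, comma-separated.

1, 2

Roots in GF(5): f(0) = 4; f(1) = 4; f(2) = 4; f(3) = 0 → root; f(4) = 3.
Linear factors from roots: (x + 2).
Complete factorization: f(x) = (x + 2)·(x² + 2).
Factor degrees with multiplicity: 1 + 2 = 3.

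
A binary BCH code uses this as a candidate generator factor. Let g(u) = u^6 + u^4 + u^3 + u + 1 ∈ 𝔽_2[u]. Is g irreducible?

Check for roots in 𝔽_2: g(0) = 1; g(1) = 1.
No roots, so no linear factors.
Monic irreducibles of degree 2 over GF(2): u^2 + u + 1.
None of them divide g (all give nonzero remainder).
Monic irreducibles of degree 3 over GF(2): u^3 + u + 1, u^3 + u^2 + 1.
None of them divide g (all give nonzero remainder).
No irreducible factor of degree ≤ 3 exists, so g is irreducible over GF(2).

Yes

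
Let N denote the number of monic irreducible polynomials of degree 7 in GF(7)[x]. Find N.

x^(7^7) − x is the product of all monic irreducibles of degree dividing 7; Möbius inversion gives N = (1/7) Σ μ(7/d)·7^d.
Divisors of 7: 1, 7; μ(7/d) for each: -1, 1.
Σ = − 7^1 + 7^7 = 823536.
N = 823536/7 = 117648.

117648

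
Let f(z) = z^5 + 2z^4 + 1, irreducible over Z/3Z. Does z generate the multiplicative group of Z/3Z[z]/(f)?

|GF(3^5)^×| = 3^5 − 1 = 242. Prime factorization: 242 = 2·11^2.
f is primitive ⇔ z has order 242 in GF(3)[z]/(f), i.e. z^(242/q) ≠ 1 for each prime q | 242.
z^(121) mod f = 2.
z^(22) mod f = 2z^2 + 2z + 1.
None equal 1, so z has full order 242; f is primitive.

Yes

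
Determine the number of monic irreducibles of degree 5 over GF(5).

By the necklace-counting formula, N_5(5) = (1/5) Σ_{d|5} μ(5/d)·5^d.
Divisors of 5: 1, 5; μ(5/d) for each: -1, 1.
Σ = − 5^1 + 5^5 = 3120.
N = 3120/5 = 624.

624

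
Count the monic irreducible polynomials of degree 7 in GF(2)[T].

The number of monic irreducibles of degree 7 over GF(2) is (1/7)·Σ_{d∣7} μ(7/d) 2^d.
Divisors of 7: 1, 7; μ(7/d) for each: -1, 1.
Σ = − 2^1 + 2^7 = 126.
N = 126/7 = 18.

18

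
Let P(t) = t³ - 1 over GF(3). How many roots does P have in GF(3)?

1

Evaluate at each of the 3 elements of GF(3):
P(0) = 2; P(1) = 0 → root; P(2) = 1.
Roots: {1}.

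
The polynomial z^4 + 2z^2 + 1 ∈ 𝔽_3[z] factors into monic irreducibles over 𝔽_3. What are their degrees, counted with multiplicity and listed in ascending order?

2, 2

Write g(z) = z^4 + 2z^2 + 1.
Roots in 𝔽_3: g(0) = 1; g(1) = 1; g(2) = 1.
Complete factorization: g(z) = (z^2 + 1)^2.
Factor degrees with multiplicity: 2 + 2 = 4.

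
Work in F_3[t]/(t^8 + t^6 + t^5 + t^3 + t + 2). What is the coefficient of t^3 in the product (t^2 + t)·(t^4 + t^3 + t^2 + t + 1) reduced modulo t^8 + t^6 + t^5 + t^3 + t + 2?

2

Multiply in F_3[t]: (t^2 + t)·(t^4 + t^3 + t^2 + t + 1) = t^6 + 2t^5 + 2t^4 + 2t^3 + 2t^2 + t.
Reduced: t^6 + 2t^5 + 2t^4 + 2t^3 + 2t^2 + t.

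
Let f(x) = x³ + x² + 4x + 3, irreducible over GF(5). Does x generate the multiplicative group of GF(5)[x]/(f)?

|GF(5^3)^×| = 5^3 − 1 = 124. Prime factorization: 124 = 2^2·31.
f is primitive ⇔ x has order 124 in GF(5)[x]/(f), i.e. x^(124/q) ≠ 1 for each prime q | 124.
x^(62) mod f = 4.
x^(4) mod f = 2x² + x + 3.
None equal 1, so x has full order 124; f is primitive.

Yes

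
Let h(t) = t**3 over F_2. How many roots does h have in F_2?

1

Evaluate at each of the 2 elements of F_2:
h(0) = 0 → root; h(1) = 1.
Roots: {0}.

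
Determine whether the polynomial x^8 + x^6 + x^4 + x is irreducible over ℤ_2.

Write f(x) = x^8 + x^6 + x^4 + x.
Check for roots in ℤ_2: f(0) = 0 → root; f(1) = 0 → root.
f(0) = 0, so (x) divides f(x); f is reducible.

No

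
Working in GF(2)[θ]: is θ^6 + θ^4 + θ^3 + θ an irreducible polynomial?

Write g(θ) = θ^6 + θ^4 + θ^3 + θ.
Check for roots in GF(2): g(0) = 0 → root; g(1) = 0 → root.
g(0) = 0, so (θ) divides g(θ); g is reducible.

No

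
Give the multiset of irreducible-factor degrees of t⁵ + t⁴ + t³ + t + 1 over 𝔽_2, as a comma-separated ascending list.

Write g(t) = t⁵ + t⁴ + t³ + t + 1.
Roots in 𝔽_2: g(0) = 1; g(1) = 1.
Complete factorization: g(t) = (t⁵ + t⁴ + t³ + t + 1).
Factor degrees with multiplicity: 5 = 5.

5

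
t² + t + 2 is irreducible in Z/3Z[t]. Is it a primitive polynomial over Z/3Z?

Write f(t) = t² + t + 2.
|GF(3^2)^×| = 3^2 − 1 = 8. Prime factorization: 8 = 2^3.
f is primitive ⇔ t has order 8 in GF(3)[t]/(f), i.e. t^(8/q) ≠ 1 for each prime q | 8.
t^(4) mod f = 2.
None equal 1, so t has full order 8; f is primitive.

Yes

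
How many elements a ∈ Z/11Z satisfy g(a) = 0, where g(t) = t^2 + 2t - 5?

Evaluate at each of the 11 elements of Z/11Z:
g(0) = 6; g(1) = 9; g(2) = 3; g(3) = 10; g(4) = 8; g(5) = 8; g(6) = 10; g(7) = 3; g(8) = 9; g(9) = 6; g(10) = 5.
No element is a root.

0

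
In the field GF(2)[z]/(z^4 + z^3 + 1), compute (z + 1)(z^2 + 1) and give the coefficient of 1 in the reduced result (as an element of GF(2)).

1

Multiply in GF(2)[z]: (z + 1)·(z^2 + 1) = z^3 + z^2 + z + 1.
Reduced: z^3 + z^2 + z + 1.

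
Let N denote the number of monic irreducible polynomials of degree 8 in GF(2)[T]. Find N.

30

x^(2^8) − x is the product of all monic irreducibles of degree dividing 8; Möbius inversion gives N = (1/8) Σ μ(8/d)·2^d.
Divisors of 8: 1, 2, 4, 8; μ(8/d) for each: 0, 0, -1, 1.
Σ = − 2^4 + 2^8 = 240.
N = 240/8 = 30.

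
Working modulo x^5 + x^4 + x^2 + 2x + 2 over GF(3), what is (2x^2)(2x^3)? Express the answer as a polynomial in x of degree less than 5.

2x^4 + 2x^2 + x + 1

Multiply in GF(3)[x]: (2x^2)·(2x^3) = x^5.
Reduce using x^5 ≡ 2x^4 + 2x^2 + x + 1 (mod x^5 + x^4 + x^2 + 2x + 2).
Reduced: 2x^4 + 2x^2 + x + 1.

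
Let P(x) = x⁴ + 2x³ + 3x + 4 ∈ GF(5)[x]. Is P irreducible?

Check for roots in GF(5): P(0) = 4; P(1) = 0 → root; P(2) = 2; P(3) = 3; P(4) = 0 → root.
P(1) = 0, so (x − 1) divides P(x); P is reducible.

No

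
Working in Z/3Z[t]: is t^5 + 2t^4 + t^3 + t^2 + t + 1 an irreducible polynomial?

Write g(t) = t^5 + 2t^4 + t^3 + t^2 + t + 1.
Check for roots in Z/3Z: g(0) = 1; g(1) = 1; g(2) = 1.
No roots, so no linear factors.
Monic irreducibles of degree 2 over GF(3): t^2 + 1, t^2 + t + 2, t^2 + 2t + 2.
None of them divide g (all give nonzero remainder).
No irreducible factor of degree ≤ 2 exists, so g is irreducible over GF(3).

Yes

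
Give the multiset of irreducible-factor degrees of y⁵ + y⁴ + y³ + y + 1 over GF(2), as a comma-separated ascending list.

Write f(y) = y⁵ + y⁴ + y³ + y + 1.
Roots in GF(2): f(0) = 1; f(1) = 1.
Complete factorization: f(y) = (y⁵ + y⁴ + y³ + y + 1).
Factor degrees with multiplicity: 5 = 5.

5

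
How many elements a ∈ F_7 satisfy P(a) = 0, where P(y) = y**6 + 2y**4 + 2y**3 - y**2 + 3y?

Evaluate at each of the 7 elements of F_7:
P(0) = 0 → root; P(1) = 0 → root; P(2) = 2; P(3) = 0 → root; P(4) = 0 → root; P(5) = 0 → root; P(6) = 4.
Roots: {0, 1, 3, 4, 5}.

5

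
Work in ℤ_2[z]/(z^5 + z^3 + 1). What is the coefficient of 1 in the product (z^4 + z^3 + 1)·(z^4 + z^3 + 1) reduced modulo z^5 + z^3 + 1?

1

Multiply in ℤ_2[z]: (z^4 + z^3 + 1)·(z^4 + z^3 + 1) = z^8 + z^6 + 1.
Reduce using z^5 ≡ z^3 + 1 (mod z^5 + z^3 + 1).
Reduced: z^3 + 1.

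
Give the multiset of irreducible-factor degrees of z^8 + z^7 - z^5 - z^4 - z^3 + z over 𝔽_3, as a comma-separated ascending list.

Write g(z) = z^8 + z^7 - z^5 - z^4 - z^3 + z.
Roots in 𝔽_3: g(0) = 0 → root; g(1) = 0 → root; g(2) = 0 → root.
Linear factors from roots: (z), (z - 1), (z + 1).
Complete factorization: g(z) = (z)·(z + 1)·(z - 1)·(z^2 + 1)·(z^3 + z^2 - 1).
Factor degrees with multiplicity: 1 + 1 + 1 + 2 + 3 = 8.

1, 1, 1, 2, 3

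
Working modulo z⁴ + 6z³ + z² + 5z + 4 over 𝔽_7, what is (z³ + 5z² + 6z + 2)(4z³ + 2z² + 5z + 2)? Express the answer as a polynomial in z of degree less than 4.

6z^3 + 5z^2 + 5z + 5

Multiply in 𝔽_7[z]: (z³ + 5z² + 6z + 2)·(4z³ + 2z² + 5z + 2) = 4z⁶ + z⁵ + 4z⁴ + 5z³ + 2z² + z + 4.
Reduce using z⁴ ≡ z³ + 6z² + 2z + 3 (mod z⁴ + 6z³ + z² + 5z + 4).
Reduced: 6z³ + 5z² + 5z + 5.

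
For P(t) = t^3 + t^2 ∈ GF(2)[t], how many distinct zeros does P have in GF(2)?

Evaluate at each of the 2 elements of GF(2):
P(0) = 0 → root; P(1) = 0 → root.
Roots: {0, 1}.

2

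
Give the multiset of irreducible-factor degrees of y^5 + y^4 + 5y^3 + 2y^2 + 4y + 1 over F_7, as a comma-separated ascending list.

Write f(y) = y^5 + y^4 + 5y^3 + 2y^2 + 4y + 1.
Linear factors from roots: (y + 6), (y + 5), (y + 4).
Complete factorization: f(y) = (y + 4)·(y + 5)·(y + 6)·(y^2 + 1).
Factor degrees with multiplicity: 1 + 1 + 1 + 2 = 5.

1, 1, 1, 2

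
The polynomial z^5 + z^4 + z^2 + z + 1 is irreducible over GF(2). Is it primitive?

Yes

Write f(z) = z^5 + z^4 + z^2 + z + 1.
|GF(2^5)^×| = 2^5 − 1 = 31. Prime factorization: 31 = 31.
f is primitive ⇔ z has order 31 in GF(2)[z]/(f), i.e. z^(31/q) ≠ 1 for each prime q | 31.
z^(1) mod f = z.
None equal 1, so z has full order 31; f is primitive.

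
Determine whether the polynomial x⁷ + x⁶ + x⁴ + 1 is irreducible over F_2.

Write P(x) = x⁷ + x⁶ + x⁴ + 1.
Check for roots in F_2: P(0) = 1; P(1) = 0 → root.
P(1) = 0, so (x − 1) divides P(x); P is reducible.

No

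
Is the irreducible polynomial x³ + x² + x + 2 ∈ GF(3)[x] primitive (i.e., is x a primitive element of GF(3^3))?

No

Write f(x) = x³ + x² + x + 2.
|GF(3^3)^×| = 3^3 − 1 = 26. Prime factorization: 26 = 2·13.
f is primitive ⇔ x has order 26 in GF(3)[x]/(f), i.e. x^(26/q) ≠ 1 for each prime q | 26.
x^(13) mod f = 1
x^(2) mod f = x².
Since x^(13) = 1, the order of x divides 13 < 26; not primitive.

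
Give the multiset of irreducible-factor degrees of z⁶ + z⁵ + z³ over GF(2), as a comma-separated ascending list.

Write f(z) = z⁶ + z⁵ + z³.
Roots in GF(2): f(0) = 0 → root; f(1) = 1.
Linear factors from roots: (z).
Complete factorization: f(z) = (z)^3·(z³ + z² + 1).
Factor degrees with multiplicity: 1 + 1 + 1 + 3 = 6.

1, 1, 1, 3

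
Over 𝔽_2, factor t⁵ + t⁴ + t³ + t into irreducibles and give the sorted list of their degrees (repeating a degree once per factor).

Write g(t) = t⁵ + t⁴ + t³ + t.
Roots in 𝔽_2: g(0) = 0 → root; g(1) = 0 → root.
Linear factors from roots: (t), (t + 1).
Complete factorization: g(t) = (t)·(t + 1)·(t³ + t + 1).
Factor degrees with multiplicity: 1 + 1 + 3 = 5.

1, 1, 3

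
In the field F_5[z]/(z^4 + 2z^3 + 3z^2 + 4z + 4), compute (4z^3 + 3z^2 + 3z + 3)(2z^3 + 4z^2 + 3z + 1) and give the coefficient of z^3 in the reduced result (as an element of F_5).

Multiply in F_5[z]: (4z^3 + 3z^2 + 3z + 3)·(2z^3 + 4z^2 + 3z + 1) = 3z^6 + 2z^5 + z^3 + 4z^2 + 2z + 3.
Reduce using z^4 ≡ 3z^3 + 2z^2 + z + 1 (mod z^4 + 2z^3 + 3z^2 + 4z + 4).
Reduced: 3z^3 + z^2 + 2z + 2.

3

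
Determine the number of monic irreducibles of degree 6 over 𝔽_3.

The number of monic irreducibles of degree 6 over GF(3) is (1/6)·Σ_{d∣6} μ(6/d) 3^d.
Divisors of 6: 1, 2, 3, 6; μ(6/d) for each: 1, -1, -1, 1.
Σ = 3^1 − 3^2 − 3^3 + 3^6 = 696.
N = 696/6 = 116.

116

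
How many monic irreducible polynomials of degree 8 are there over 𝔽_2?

x^(2^8) − x is the product of all monic irreducibles of degree dividing 8; Möbius inversion gives N = (1/8) Σ μ(8/d)·2^d.
Divisors of 8: 1, 2, 4, 8; μ(8/d) for each: 0, 0, -1, 1.
Σ = − 2^4 + 2^8 = 240.
N = 240/8 = 30.

30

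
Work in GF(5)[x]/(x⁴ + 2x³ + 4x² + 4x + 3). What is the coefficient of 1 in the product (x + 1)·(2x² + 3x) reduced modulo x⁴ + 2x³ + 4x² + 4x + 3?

0

Multiply in GF(5)[x]: (x + 1)·(2x² + 3x) = 2x³ + 3x.
Reduced: 2x³ + 3x.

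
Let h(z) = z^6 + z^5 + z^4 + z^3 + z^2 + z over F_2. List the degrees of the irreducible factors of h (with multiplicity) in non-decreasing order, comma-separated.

Roots in F_2: h(0) = 0 → root; h(1) = 0 → root.
Linear factors from roots: (z), (z + 1).
Complete factorization: h(z) = (z)·(z + 1)·(z^2 + z + 1)^2.
Factor degrees with multiplicity: 1 + 1 + 2 + 2 = 6.

1, 1, 2, 2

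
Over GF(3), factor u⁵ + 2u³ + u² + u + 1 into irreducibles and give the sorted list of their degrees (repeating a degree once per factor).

Write h(u) = u⁵ + 2u³ + u² + u + 1.
Roots in GF(3): h(0) = 1; h(1) = 0 → root; h(2) = 1.
Linear factors from roots: (u + 2).
Complete factorization: h(u) = (u + 2)·(u² + 1)·(u² + u + 2).
Factor degrees with multiplicity: 1 + 2 + 2 = 5.

1, 2, 2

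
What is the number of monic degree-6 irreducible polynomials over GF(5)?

2580

x^(5^6) − x is the product of all monic irreducibles of degree dividing 6; Möbius inversion gives N = (1/6) Σ μ(6/d)·5^d.
Divisors of 6: 1, 2, 3, 6; μ(6/d) for each: 1, -1, -1, 1.
Σ = 5^1 − 5^2 − 5^3 + 5^6 = 15480.
N = 15480/6 = 2580.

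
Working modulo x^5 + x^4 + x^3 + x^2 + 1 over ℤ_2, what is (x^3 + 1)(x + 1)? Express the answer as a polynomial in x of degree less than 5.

Multiply in ℤ_2[x]: (x^3 + 1)·(x + 1) = x^4 + x^3 + x + 1.
Reduced: x^4 + x^3 + x + 1.

x^4 + x^3 + x + 1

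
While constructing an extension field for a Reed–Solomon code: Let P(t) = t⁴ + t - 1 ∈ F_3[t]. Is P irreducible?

Yes

Check for roots in F_3: P(0) = 2; P(1) = 1; P(2) = 2.
No roots, so no linear factors.
Monic irreducibles of degree 2 over GF(3): t² + 1, t² + t - 1, t² - t - 1.
None of them divide P (all give nonzero remainder).
No irreducible factor of degree ≤ 2 exists, so P is irreducible over GF(3).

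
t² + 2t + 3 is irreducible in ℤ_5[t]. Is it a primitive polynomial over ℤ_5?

Yes

Write f(t) = t² + 2t + 3.
|GF(5^2)^×| = 5^2 − 1 = 24. Prime factorization: 24 = 2^3·3.
f is primitive ⇔ t has order 24 in GF(5)[t]/(f), i.e. t^(24/q) ≠ 1 for each prime q | 24.
t^(12) mod f = 4.
t^(8) mod f = 4t + 1.
None equal 1, so t has full order 24; f is primitive.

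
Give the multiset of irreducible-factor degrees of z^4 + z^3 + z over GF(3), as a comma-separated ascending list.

Write f(z) = z^4 + z^3 + z.
Roots in GF(3): f(0) = 0 → root; f(1) = 0 → root; f(2) = 2.
Linear factors from roots: (z), (z - 1).
Complete factorization: f(z) = (z)·(z - 1)·(z^2 - z - 1).
Factor degrees with multiplicity: 1 + 1 + 2 = 4.

1, 1, 2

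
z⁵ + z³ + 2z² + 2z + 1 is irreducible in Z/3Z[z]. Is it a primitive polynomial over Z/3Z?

Write f(z) = z⁵ + z³ + 2z² + 2z + 1.
|GF(3^5)^×| = 3^5 − 1 = 242. Prime factorization: 242 = 2·11^2.
f is primitive ⇔ z has order 242 in GF(3)[z]/(f), i.e. z^(242/q) ≠ 1 for each prime q | 242.
z^(121) mod f = 2.
z^(22) mod f = z + 1.
None equal 1, so z has full order 242; f is primitive.

Yes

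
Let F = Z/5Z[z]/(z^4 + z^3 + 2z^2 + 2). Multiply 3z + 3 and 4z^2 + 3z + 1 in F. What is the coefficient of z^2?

Multiply in Z/5Z[z]: (3z + 3)·(4z^2 + 3z + 1) = 2z^3 + z^2 + 2z + 3.
Reduced: 2z^3 + z^2 + 2z + 3.

1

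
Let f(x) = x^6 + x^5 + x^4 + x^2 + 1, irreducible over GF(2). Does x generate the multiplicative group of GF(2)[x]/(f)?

|GF(2^6)^×| = 2^6 − 1 = 63. Prime factorization: 63 = 3^2·7.
f is primitive ⇔ x has order 63 in GF(2)[x]/(f), i.e. x^(63/q) ≠ 1 for each prime q | 63.
x^(21) mod f = 1
x^(9) mod f = x^3 + 1.
Since x^(21) = 1, the order of x divides 21 < 63; not primitive.

No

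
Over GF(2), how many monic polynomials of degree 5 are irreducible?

6

By the necklace-counting formula, N_2(5) = (1/5) Σ_{d|5} μ(5/d)·2^d.
Divisors of 5: 1, 5; μ(5/d) for each: -1, 1.
Σ = − 2^1 + 2^5 = 30.
N = 30/5 = 6.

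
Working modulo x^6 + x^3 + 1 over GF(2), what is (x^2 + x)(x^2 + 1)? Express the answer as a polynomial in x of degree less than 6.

x^4 + x^3 + x^2 + x

Multiply in GF(2)[x]: (x^2 + x)·(x^2 + 1) = x^4 + x^3 + x^2 + x.
Reduced: x^4 + x^3 + x^2 + x.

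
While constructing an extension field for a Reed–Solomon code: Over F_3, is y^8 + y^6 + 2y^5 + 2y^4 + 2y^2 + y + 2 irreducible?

Yes

Write h(y) = y^8 + y^6 + 2y^5 + 2y^4 + 2y^2 + y + 2.
Check for roots in F_3: h(0) = 2; h(1) = 2; h(2) = 2.
No roots, so no linear factors.
Monic irreducibles of degree 2 over GF(3): y^2 + 1, y^2 + y + 2, y^2 + 2y + 2.
None of them divide h (all give nonzero remainder).
Degree-3 irreducible divisors: test the 8 monic irreducibles of degree 3 over GF(3).
None of them divide h (all give nonzero remainder).
Degree-4 irreducible divisors: test the 18 monic irreducibles of degree 4 over GF(3).
None of them divide h (all give nonzero remainder).
No irreducible factor of degree ≤ 4 exists, so h is irreducible over GF(3).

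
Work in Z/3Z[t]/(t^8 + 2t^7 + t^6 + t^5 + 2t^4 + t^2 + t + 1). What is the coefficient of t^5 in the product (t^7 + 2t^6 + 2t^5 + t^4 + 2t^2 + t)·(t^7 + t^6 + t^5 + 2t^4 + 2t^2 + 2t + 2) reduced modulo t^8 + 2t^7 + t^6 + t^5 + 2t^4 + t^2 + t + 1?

2

Multiply in Z/3Z[t]: (t^7 + 2t^6 + 2t^5 + t^4 + 2t^2 + t)·(t^7 + t^6 + t^5 + 2t^4 + 2t^2 + 2t + 2) = t^14 + 2t^12 + t^11 + t^10 + 2t^8 + t^7 + 2t^5 + 2t.
Reduce using t^8 ≡ t^7 + 2t^6 + 2t^5 + t^4 + 2t^2 + 2t + 2 (mod t^8 + 2t^7 + t^6 + t^5 + 2t^4 + t^2 + t + 1).
Reduced: 2t^7 + t^6 + 2t^5 + t^3 + 2t^2 + t.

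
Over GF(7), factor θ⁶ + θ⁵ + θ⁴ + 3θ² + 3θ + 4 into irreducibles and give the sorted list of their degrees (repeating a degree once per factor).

3, 3

Write g(θ) = θ⁶ + θ⁵ + θ⁴ + 3θ² + 3θ + 4.
Complete factorization: g(θ) = (θ³ + 3θ² + 6θ + 6)·(θ³ + 5θ² + θ + 3).
Factor degrees with multiplicity: 3 + 3 = 6.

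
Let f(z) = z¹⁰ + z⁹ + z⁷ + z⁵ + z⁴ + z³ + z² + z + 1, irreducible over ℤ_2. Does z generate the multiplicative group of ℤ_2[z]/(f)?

No

|GF(2^10)^×| = 2^10 − 1 = 1023. Prime factorization: 1023 = 3·11·31.
f is primitive ⇔ z has order 1023 in GF(2)[z]/(f), i.e. z^(1023/q) ≠ 1 for each prime q | 1023.
z^(341) mod f = 1
z^(93) mod f = z⁹ + z⁸ + z⁶ + z⁵.
z^(33) mod f = z⁹ + z⁸ + z⁷ + z⁶ + z⁴ + z³ + z.
Since z^(341) = 1, the order of z divides 341 < 1023; not primitive.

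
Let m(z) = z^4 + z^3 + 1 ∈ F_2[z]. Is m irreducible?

Check for roots in F_2: m(0) = 1; m(1) = 1.
No roots, so no linear factors.
Monic irreducibles of degree 2 over GF(2): z^2 + z + 1.
None of them divide m (all give nonzero remainder).
No irreducible factor of degree ≤ 2 exists, so m is irreducible over GF(2).

Yes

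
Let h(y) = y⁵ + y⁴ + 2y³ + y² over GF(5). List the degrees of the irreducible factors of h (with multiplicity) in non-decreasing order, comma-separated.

Roots in GF(5): h(0) = 0 → root; h(1) = 0 → root; h(2) = 3; h(3) = 2; h(4) = 4.
Linear factors from roots: (y), (y + 4).
Complete factorization: h(y) = (y + 4)·(y)^2·(y² + 2y + 4).
Factor degrees with multiplicity: 1 + 1 + 1 + 2 = 5.

1, 1, 1, 2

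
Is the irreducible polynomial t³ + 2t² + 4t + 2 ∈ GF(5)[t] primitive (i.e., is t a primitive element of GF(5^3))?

Yes

Write f(t) = t³ + 2t² + 4t + 2.
|GF(5^3)^×| = 5^3 − 1 = 124. Prime factorization: 124 = 2^2·31.
f is primitive ⇔ t has order 124 in GF(5)[t]/(f), i.e. t^(124/q) ≠ 1 for each prime q | 124.
t^(62) mod f = 4.
t^(4) mod f = t + 4.
None equal 1, so t has full order 124; f is primitive.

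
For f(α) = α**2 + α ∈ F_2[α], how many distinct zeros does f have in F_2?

Evaluate at each of the 2 elements of F_2:
f(0) = 0 → root; f(1) = 0 → root.
Roots: {0, 1}.

2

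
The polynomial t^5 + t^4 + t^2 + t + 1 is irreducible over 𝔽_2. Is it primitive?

Write f(t) = t^5 + t^4 + t^2 + t + 1.
|GF(2^5)^×| = 2^5 − 1 = 31. Prime factorization: 31 = 31.
f is primitive ⇔ t has order 31 in GF(2)[t]/(f), i.e. t^(31/q) ≠ 1 for each prime q | 31.
t^(1) mod f = t.
None equal 1, so t has full order 31; f is primitive.

Yes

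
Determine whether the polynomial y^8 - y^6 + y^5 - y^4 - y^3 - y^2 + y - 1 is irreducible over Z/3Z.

Write g(y) = y^8 - y^6 + y^5 - y^4 - y^3 - y^2 + y - 1.
Check for roots in Z/3Z: g(0) = 2; g(1) = 1; g(2) = 2.
No roots, so no linear factors.
Monic irreducibles of degree 2 over GF(3): y^2 + 1, y^2 + y - 1, y^2 - y - 1.
None of them divide g (all give nonzero remainder).
Degree-3 irreducible divisors: test the 8 monic irreducibles of degree 3 over GF(3).
None of them divide g (all give nonzero remainder).
Degree-4 irreducible divisors: test the 18 monic irreducibles of degree 4 over GF(3).
None of them divide g (all give nonzero remainder).
No irreducible factor of degree ≤ 4 exists, so g is irreducible over GF(3).

Yes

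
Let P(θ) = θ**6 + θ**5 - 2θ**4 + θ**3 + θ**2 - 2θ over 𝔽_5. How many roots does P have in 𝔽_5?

Evaluate at each of the 5 elements of 𝔽_5:
P(0) = 0 → root; P(1) = 0 → root; P(2) = 2; P(3) = 0 → root; P(4) = 0 → root.
Roots: {0, 1, 3, 4}.

4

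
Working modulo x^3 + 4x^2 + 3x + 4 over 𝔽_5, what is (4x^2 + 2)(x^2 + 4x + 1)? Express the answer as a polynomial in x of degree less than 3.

4x^2 + 2x + 2

Multiply in 𝔽_5[x]: (4x^2 + 2)·(x^2 + 4x + 1) = 4x^4 + x^3 + x^2 + 3x + 2.
Reduce using x^3 ≡ x^2 + 2x + 1 (mod x^3 + 4x^2 + 3x + 4).
Reduced: 4x^2 + 2x + 2.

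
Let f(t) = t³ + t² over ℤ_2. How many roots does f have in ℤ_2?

Evaluate at each of the 2 elements of ℤ_2:
f(0) = 0 → root; f(1) = 0 → root.
Roots: {0, 1}.

2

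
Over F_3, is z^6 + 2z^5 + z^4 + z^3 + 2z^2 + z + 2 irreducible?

Yes

Write h(z) = z^6 + 2z^5 + z^4 + z^3 + 2z^2 + z + 2.
Check for roots in F_3: h(0) = 2; h(1) = 1; h(2) = 2.
No roots, so no linear factors.
Monic irreducibles of degree 2 over GF(3): z^2 + 1, z^2 + z + 2, z^2 + 2z + 2.
None of them divide h (all give nonzero remainder).
Degree-3 irreducible divisors: test the 8 monic irreducibles of degree 3 over GF(3).
None of them divide h (all give nonzero remainder).
No irreducible factor of degree ≤ 3 exists, so h is irreducible over GF(3).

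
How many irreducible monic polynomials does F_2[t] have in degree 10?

The number of monic irreducibles of degree 10 over GF(2) is (1/10)·Σ_{d∣10} μ(10/d) 2^d.
Divisors of 10: 1, 2, 5, 10; μ(10/d) for each: 1, -1, -1, 1.
Σ = 2^1 − 2^2 − 2^5 + 2^10 = 990.
N = 990/10 = 99.

99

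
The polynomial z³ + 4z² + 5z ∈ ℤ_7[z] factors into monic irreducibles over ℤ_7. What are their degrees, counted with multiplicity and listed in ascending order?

1, 2

Write f(z) = z³ + 4z² + 5z.
Linear factors from roots: (z).
Complete factorization: f(z) = (z)·(z² + 4z + 5).
Factor degrees with multiplicity: 1 + 2 = 3.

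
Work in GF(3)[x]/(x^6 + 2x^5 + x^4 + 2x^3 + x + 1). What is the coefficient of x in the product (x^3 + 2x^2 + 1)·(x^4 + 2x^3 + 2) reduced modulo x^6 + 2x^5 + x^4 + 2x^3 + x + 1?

0

Multiply in GF(3)[x]: (x^3 + 2x^2 + 1)·(x^4 + 2x^3 + 2) = x^7 + x^6 + x^5 + x^4 + x^3 + x^2 + 2.
Reduce using x^6 ≡ x^5 + 2x^4 + x^3 + 2x + 2 (mod x^6 + 2x^5 + x^4 + 2x^3 + x + 1).
Reduced: 2x^5.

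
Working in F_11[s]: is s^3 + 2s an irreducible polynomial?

No

Write g(s) = s^3 + 2s.
Check each element of F_11 for a root: g(0)=0, g(1)=3, g(2)=1, g(3)=0, g(4)=6, g(5)=3, g(6)=8, g(7)=5, g(8)=0, g(9)=10, g(10)=8.
g(0) = 0, so (s) divides g(s); g is reducible.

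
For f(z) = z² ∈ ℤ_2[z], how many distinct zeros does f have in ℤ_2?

Evaluate at each of the 2 elements of ℤ_2:
f(0) = 0 → root; f(1) = 1.
Roots: {0}.

1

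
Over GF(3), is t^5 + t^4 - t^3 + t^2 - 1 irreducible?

Yes

Write m(t) = t^5 + t^4 - t^3 + t^2 - 1.
Check for roots in GF(3): m(0) = 2; m(1) = 1; m(2) = 1.
No roots, so no linear factors.
Monic irreducibles of degree 2 over GF(3): t^2 + 1, t^2 + t - 1, t^2 - t - 1.
None of them divide m (all give nonzero remainder).
No irreducible factor of degree ≤ 2 exists, so m is irreducible over GF(3).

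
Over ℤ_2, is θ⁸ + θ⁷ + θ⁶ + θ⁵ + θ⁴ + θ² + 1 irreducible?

Write h(θ) = θ⁸ + θ⁷ + θ⁶ + θ⁵ + θ⁴ + θ² + 1.
Check for roots in ℤ_2: h(0) = 1; h(1) = 1.
No roots, so no linear factors.
Monic irreducibles of degree 2 over GF(2): θ² + θ + 1.
None of them divide h (all give nonzero remainder).
Monic irreducibles of degree 3 over GF(2): θ³ + θ + 1, θ³ + θ² + 1.
None of them divide h (all give nonzero remainder).
Monic irreducibles of degree 4 over GF(2): θ⁴ + θ + 1, θ⁴ + θ³ + 1, θ⁴ + θ³ + θ² + θ + 1.
None of them divide h (all give nonzero remainder).
No irreducible factor of degree ≤ 4 exists, so h is irreducible over GF(2).

Yes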